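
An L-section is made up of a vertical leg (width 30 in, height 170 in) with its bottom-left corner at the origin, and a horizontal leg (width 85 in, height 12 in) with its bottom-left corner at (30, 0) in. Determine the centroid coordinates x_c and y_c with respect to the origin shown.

x_c = 24.58 in, y_c = 71.83 in

vertical leg: A = 30 × 170 = 5100.00, centroid at (15.00, 85.00).
horizontal leg: A = 85 × 12 = 1020.00, centroid at (72.50, 6.00).
ΣA = 6120.00 in², ΣAx_c = 150450.00 in³, ΣAy_c = 439620.00 in³.
x_c = 150450.00/6120.00 = 24.58 in; y_c = 439620.00/6120.00 = 71.83 in.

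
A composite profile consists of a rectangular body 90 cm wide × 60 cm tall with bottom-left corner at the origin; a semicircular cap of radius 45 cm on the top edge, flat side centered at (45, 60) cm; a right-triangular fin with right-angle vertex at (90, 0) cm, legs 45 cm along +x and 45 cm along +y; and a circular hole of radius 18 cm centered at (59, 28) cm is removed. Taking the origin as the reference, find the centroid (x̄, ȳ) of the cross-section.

rectangular body: A = 90 × 60 = 5400.00, centroid at (45.00, 30.00).
semicircular top: A = ½π·45² = 3180.86, centroid at (45.00, 79.10).
triangular fin: A = ½·45·45 = 1012.50, centroid at (105.00, 15.00).
hole: A = −π·18² = -1017.88, centroid at (59.00, 28.00).
ΣA = 8575.49 cm², ΣAx̄ = 432396.63 cm³, ΣAȳ = 400288.73 cm³.
x̄ = 432396.63/8575.49 = 50.42 cm; ȳ = 400288.73/8575.49 = 46.68 cm.

x̄ = 50.42 cm, ȳ = 46.68 cm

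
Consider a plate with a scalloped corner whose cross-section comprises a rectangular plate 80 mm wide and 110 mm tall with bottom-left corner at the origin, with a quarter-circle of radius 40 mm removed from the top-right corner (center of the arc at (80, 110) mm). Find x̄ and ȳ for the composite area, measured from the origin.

x̄ = 36.16 mm, ȳ = 48.67 mm

plate: A = 80 × 110 = 8800.00, centroid at (40.00, 55.00).
removed quarter-circle: A = −¼π·40² = -1256.64, centroid at (63.02, 93.02).
ΣA = 7543.36 mm²
ΣAx̄ = (8800.00)(40.00) + (-1256.64)(63.02) = 272802.37 mm³
ΣAȳ = (8800.00)(55.00) + (-1256.64)(93.02) = 367103.26 mm³
x̄ = 272802.37 / 7543.36 = 36.16 mm
ȳ = 367103.26 / 7543.36 = 48.67 mm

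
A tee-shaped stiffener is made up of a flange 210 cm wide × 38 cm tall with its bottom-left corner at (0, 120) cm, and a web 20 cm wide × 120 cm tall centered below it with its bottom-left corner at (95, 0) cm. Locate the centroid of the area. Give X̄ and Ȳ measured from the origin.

Part | A | x̄ᵢ | ȳᵢ | A·x̄ᵢ | A·ȳᵢ
web | 2400.00 | 105.00 | 60.00 | 252000.00 | 144000.00
flange | 7980.00 | 105.00 | 139.00 | 837900.00 | 1109220.00
Σ | 10380.00 |  |  | 1089900.00 | 1253220.00
X̄ = 1089900.00 / 10380.00 = 105.00 cm
Ȳ = 1253220.00 / 10380.00 = 120.73 cm

X̄ = 105.00 cm, Ȳ = 120.73 cm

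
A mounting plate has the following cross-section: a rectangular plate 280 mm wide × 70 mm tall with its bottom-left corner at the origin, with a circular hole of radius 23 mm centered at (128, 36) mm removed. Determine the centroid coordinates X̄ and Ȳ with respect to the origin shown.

X̄ = 141.11 mm, Ȳ = 34.91 mm

Part | A | x̄ᵢ | ȳᵢ | A·x̄ᵢ | A·ȳᵢ
plate | 19600.00 | 140.00 | 35.00 | 2744000.00 | 686000.00
hole | -1661.90 | 128.00 | 36.00 | -212723.52 | -59828.49
Σ | 17938.10 |  |  | 2531276.48 | 626171.51
X̄ = 2531276.48 / 17938.10 = 141.11 mm
Ȳ = 626171.51 / 17938.10 = 34.91 mm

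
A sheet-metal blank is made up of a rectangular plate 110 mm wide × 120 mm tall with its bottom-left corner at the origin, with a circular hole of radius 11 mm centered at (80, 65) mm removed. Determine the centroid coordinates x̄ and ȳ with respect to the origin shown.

plate: A = 110 × 120 = 13200.00, centroid at (55.00, 60.00).
hole: A = −π·11² = -380.13, centroid at (80.00, 65.00).
ΣA = 12819.87 mm², ΣAx̄ = 695589.38 mm³, ΣAȳ = 767291.37 mm³.
x̄ = 695589.38/12819.87 = 54.26 mm; ȳ = 767291.37/12819.87 = 59.85 mm.

x̄ = 54.26 mm, ȳ = 59.85 mm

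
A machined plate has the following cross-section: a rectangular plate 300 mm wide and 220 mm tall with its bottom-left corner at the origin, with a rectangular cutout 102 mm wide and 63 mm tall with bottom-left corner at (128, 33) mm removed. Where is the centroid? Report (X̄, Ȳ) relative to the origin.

Part | A | x̄ᵢ | ȳᵢ | A·x̄ᵢ | A·ȳᵢ
plate | 66000.00 | 150.00 | 110.00 | 9900000.00 | 7260000.00
hole | -6426.00 | 179.00 | 64.50 | -1150254.00 | -414477.00
Σ | 59574.00 |  |  | 8749746.00 | 6845523.00
X̄ = 8749746.00 / 59574.00 = 146.87 mm
Ȳ = 6845523.00 / 59574.00 = 114.91 mm

X̄ = 146.87 mm, Ȳ = 114.91 mm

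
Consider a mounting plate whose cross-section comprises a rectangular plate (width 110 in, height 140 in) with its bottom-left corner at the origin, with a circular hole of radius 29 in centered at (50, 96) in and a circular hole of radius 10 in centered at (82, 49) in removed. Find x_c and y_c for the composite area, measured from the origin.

Part | A | x̄ᵢ | ȳᵢ | A·x̄ᵢ | A·ȳᵢ
plate | 15400.00 | 55.00 | 70.00 | 847000.00 | 1078000.00
hole 1 | -2642.08 | 50.00 | 96.00 | -132103.97 | -253639.62
hole 2 | -314.16 | 82.00 | 49.00 | -25761.06 | -15393.80
Σ | 12443.76 |  |  | 689134.97 | 808966.57
x_c = 689134.97 / 12443.76 = 55.38 in
y_c = 808966.57 / 12443.76 = 65.01 in

x_c = 55.38 in, y_c = 65.01 in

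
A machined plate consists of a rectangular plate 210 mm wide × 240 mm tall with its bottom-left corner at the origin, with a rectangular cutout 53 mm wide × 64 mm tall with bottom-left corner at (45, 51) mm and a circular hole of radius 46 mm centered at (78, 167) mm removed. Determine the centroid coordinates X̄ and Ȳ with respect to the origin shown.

plate: A = 210 × 240 = 50400.00, centroid at (105.00, 120.00).
hole 1: A = −(53 × 64) = -3392.00, centroid at (71.50, 83.00).
hole 2: A = −π·46² = -6647.61, centroid at (78.00, 167.00).
ΣA = 40360.39 mm²
ΣAX̄ = (50400.00)(105.00) + (-3392.00)(71.50) + (-6647.61)(78.00) = 4530958.42 mm³
ΣAȲ = (50400.00)(120.00) + (-3392.00)(83.00) + (-6647.61)(167.00) = 4656313.12 mm³
X̄ = 4530958.42 / 40360.39 = 112.26 mm
Ȳ = 4656313.12 / 40360.39 = 115.37 mm

X̄ = 112.26 mm, Ȳ = 115.37 mm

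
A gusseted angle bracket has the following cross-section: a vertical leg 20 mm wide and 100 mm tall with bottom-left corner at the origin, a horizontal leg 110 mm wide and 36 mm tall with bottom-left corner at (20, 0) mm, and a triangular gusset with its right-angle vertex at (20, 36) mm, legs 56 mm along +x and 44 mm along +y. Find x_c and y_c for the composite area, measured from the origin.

vertical leg: A = 20 × 100 = 2000.00, centroid at (10.00, 50.00).
horizontal leg: A = 110 × 36 = 3960.00, centroid at (75.00, 18.00).
gusset: A = ½·56·44 = 1232.00, centroid at (38.67, 50.67).
ΣA = 7192.00 mm², ΣAx_c = 364637.33 mm³, ΣAy_c = 233701.33 mm³.
x_c = 364637.33/7192.00 = 50.70 mm; y_c = 233701.33/7192.00 = 32.49 mm.

x_c = 50.70 mm, y_c = 32.49 mm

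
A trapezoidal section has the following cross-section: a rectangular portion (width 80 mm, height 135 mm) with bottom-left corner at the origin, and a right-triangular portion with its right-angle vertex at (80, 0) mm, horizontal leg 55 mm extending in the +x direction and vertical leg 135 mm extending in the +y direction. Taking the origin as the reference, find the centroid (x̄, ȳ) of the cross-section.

Part | A | x̄ᵢ | ȳᵢ | A·x̄ᵢ | A·ȳᵢ
rectangular portion | 10800.00 | 40.00 | 67.50 | 432000.00 | 729000.00
triangular portion | 3712.50 | 98.33 | 45.00 | 365062.50 | 167062.50
Σ | 14512.50 |  |  | 797062.50 | 896062.50
x̄ = 797062.50 / 14512.50 = 54.92 mm
ȳ = 896062.50 / 14512.50 = 61.74 mm

x̄ = 54.92 mm, ȳ = 61.74 mm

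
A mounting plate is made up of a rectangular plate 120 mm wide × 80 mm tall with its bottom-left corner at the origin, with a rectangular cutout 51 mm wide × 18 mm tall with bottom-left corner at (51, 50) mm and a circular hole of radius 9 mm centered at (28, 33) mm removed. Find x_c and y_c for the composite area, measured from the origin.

plate: A = 120 × 80 = 9600.00, centroid at (60.00, 40.00).
hole 1: A = −(51 × 18) = -918.00, centroid at (76.50, 59.00).
hole 2: A = −π·9² = -254.47, centroid at (28.00, 33.00).
ΣA = 8427.53 mm²
ΣAx_c = (9600.00)(60.00) + (-918.00)(76.50) + (-254.47)(28.00) = 498647.87 mm³
ΣAy_c = (9600.00)(40.00) + (-918.00)(59.00) + (-254.47)(33.00) = 321440.52 mm³
x_c = 498647.87 / 8427.53 = 59.17 mm
y_c = 321440.52 / 8427.53 = 38.14 mm

x_c = 59.17 mm, y_c = 38.14 mm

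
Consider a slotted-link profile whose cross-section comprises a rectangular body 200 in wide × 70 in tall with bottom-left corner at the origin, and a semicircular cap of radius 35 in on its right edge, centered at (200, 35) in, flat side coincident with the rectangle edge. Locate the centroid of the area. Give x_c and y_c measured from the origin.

rectangular body: A = 200 × 70 = 14000.00, centroid at (100.00, 35.00).
semicircular end: A = ½π·35² = 1924.23, centroid at (214.85, 35.00).
ΣA = 15924.23 in²
ΣAx_c = (14000.00)(100.00) + (1924.23)(214.85) = 1813428.43 in³
ΣAy_c = (14000.00)(35.00) + (1924.23)(35.00) = 557347.89 in³
x_c = 1813428.43 / 15924.23 = 113.88 in
y_c = 557347.89 / 15924.23 = 35.00 in

x_c = 113.88 in, y_c = 35.00 in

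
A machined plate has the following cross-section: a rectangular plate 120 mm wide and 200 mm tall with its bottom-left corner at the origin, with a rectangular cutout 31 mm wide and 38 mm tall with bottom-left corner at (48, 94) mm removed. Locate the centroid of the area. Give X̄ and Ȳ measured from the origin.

Part | A | x̄ᵢ | ȳᵢ | A·x̄ᵢ | A·ȳᵢ
plate | 24000.00 | 60.00 | 100.00 | 1440000.00 | 2400000.00
hole | -1178.00 | 63.50 | 113.00 | -74803.00 | -133114.00
Σ | 22822.00 |  |  | 1365197.00 | 2266886.00
X̄ = 1365197.00 / 22822.00 = 59.82 mm
Ȳ = 2266886.00 / 22822.00 = 99.33 mm

X̄ = 59.82 mm, Ȳ = 99.33 mm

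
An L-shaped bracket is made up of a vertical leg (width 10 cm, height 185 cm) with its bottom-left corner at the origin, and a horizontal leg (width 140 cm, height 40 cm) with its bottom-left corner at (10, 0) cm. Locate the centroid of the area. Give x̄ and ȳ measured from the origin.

x̄ = 61.38 cm, ȳ = 38.00 cm

vertical leg: A = 10 × 185 = 1850.00, centroid at (5.00, 92.50).
horizontal leg: A = 140 × 40 = 5600.00, centroid at (80.00, 20.00).
ΣA = 7450.00 cm², ΣAx̄ = 457250.00 cm³, ΣAȳ = 283125.00 cm³.
x̄ = 457250.00/7450.00 = 61.38 cm; ȳ = 283125.00/7450.00 = 38.00 cm.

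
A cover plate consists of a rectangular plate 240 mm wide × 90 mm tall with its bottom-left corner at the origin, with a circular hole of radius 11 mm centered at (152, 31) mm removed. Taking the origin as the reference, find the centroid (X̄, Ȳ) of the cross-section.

X̄ = 119.43 mm, Ȳ = 45.25 mm

plate: A = 240 × 90 = 21600.00, centroid at (120.00, 45.00).
hole: A = −π·11² = -380.13, centroid at (152.00, 31.00).
ΣA = 21219.87 mm², ΣAX̄ = 2534219.83 mm³, ΣAȲ = 960215.89 mm³.
X̄ = 2534219.83/21219.87 = 119.43 mm; Ȳ = 960215.89/21219.87 = 45.25 mm.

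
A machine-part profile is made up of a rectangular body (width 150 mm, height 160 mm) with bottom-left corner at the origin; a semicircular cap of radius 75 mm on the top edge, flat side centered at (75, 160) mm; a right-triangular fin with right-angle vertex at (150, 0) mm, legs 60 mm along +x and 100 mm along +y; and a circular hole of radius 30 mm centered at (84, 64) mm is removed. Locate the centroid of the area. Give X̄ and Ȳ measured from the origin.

X̄ = 82.86 mm, Ȳ = 107.06 mm

rectangular body: A = 150 × 160 = 24000.00, centroid at (75.00, 80.00).
semicircular top: A = ½π·75² = 8835.73, centroid at (75.00, 191.83).
triangular fin: A = ½·60·100 = 3000.00, centroid at (170.00, 33.33).
hole: A = −π·30² = -2827.43, centroid at (84.00, 64.00).
ΣA = 33008.30 mm², ΣAX̄ = 2735175.30 mm³, ΣAȲ = 3534010.96 mm³.
X̄ = 2735175.30/33008.30 = 82.86 mm; Ȳ = 3534010.96/33008.30 = 107.06 mm.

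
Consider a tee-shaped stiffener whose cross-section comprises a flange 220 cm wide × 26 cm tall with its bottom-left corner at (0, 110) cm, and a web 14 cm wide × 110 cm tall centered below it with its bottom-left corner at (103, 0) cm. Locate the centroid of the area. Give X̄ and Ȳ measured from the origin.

web: A = 14 × 110 = 1540.00, centroid at (110.00, 55.00).
flange: A = 220 × 26 = 5720.00, centroid at (110.00, 123.00).
ΣA = 7260.00 cm², ΣAX̄ = 798600.00 cm³, ΣAȲ = 788260.00 cm³.
X̄ = 798600.00/7260.00 = 110.00 cm; Ȳ = 788260.00/7260.00 = 108.58 cm.

X̄ = 110.00 cm, Ȳ = 108.58 cm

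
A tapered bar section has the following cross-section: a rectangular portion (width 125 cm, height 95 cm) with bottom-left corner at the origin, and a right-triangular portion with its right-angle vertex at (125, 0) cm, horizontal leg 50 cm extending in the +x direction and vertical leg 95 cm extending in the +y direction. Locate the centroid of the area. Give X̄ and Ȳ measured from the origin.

Part | A | x̄ᵢ | ȳᵢ | A·x̄ᵢ | A·ȳᵢ
rectangular portion | 11875.00 | 62.50 | 47.50 | 742187.50 | 564062.50
triangular portion | 2375.00 | 141.67 | 31.67 | 336458.33 | 75208.33
Σ | 14250.00 |  |  | 1078645.83 | 639270.83
X̄ = 1078645.83 / 14250.00 = 75.69 cm
Ȳ = 639270.83 / 14250.00 = 44.86 cm

X̄ = 75.69 cm, Ȳ = 44.86 cm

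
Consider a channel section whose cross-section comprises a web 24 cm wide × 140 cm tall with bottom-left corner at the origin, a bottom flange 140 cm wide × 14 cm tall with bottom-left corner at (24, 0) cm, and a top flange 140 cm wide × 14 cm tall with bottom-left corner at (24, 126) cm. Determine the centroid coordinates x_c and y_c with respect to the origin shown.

x_c = 56.15 cm, y_c = 70.00 cm

Part | A | x̄ᵢ | ȳᵢ | A·x̄ᵢ | A·ȳᵢ
web | 3360.00 | 12.00 | 70.00 | 40320.00 | 235200.00
bottom flange | 1960.00 | 94.00 | 7.00 | 184240.00 | 13720.00
top flange | 1960.00 | 94.00 | 133.00 | 184240.00 | 260680.00
Σ | 7280.00 |  |  | 408800.00 | 509600.00
x_c = 408800.00 / 7280.00 = 56.15 cm
y_c = 509600.00 / 7280.00 = 70.00 cm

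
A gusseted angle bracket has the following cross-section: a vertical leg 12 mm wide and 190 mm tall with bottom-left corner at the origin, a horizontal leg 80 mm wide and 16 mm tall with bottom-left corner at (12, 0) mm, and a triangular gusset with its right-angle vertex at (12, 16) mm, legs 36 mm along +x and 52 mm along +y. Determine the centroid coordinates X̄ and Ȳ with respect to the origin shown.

vertical leg: A = 12 × 190 = 2280.00, centroid at (6.00, 95.00).
horizontal leg: A = 80 × 16 = 1280.00, centroid at (52.00, 8.00).
gusset: A = ½·36·52 = 936.00, centroid at (24.00, 33.33).
ΣA = 4496.00 mm²
ΣAX̄ = (2280.00)(6.00) + (1280.00)(52.00) + (936.00)(24.00) = 102704.00 mm³
ΣAȲ = (2280.00)(95.00) + (1280.00)(8.00) + (936.00)(33.33) = 258040.00 mm³
X̄ = 102704.00 / 4496.00 = 22.84 mm
Ȳ = 258040.00 / 4496.00 = 57.39 mm

X̄ = 22.84 mm, Ȳ = 57.39 mm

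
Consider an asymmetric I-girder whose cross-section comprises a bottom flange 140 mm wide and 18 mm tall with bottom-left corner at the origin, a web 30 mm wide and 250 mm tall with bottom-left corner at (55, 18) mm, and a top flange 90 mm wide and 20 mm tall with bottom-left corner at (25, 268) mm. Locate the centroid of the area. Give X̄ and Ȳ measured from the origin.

X̄ = 70.00 mm, Ȳ = 134.99 mm

bottom flange: A = 140 × 18 = 2520.00, centroid at (70.00, 9.00).
web: A = 30 × 250 = 7500.00, centroid at (70.00, 143.00).
top flange: A = 90 × 20 = 1800.00, centroid at (70.00, 278.00).
ΣA = 11820.00 mm²
ΣAX̄ = (2520.00)(70.00) + (7500.00)(70.00) + (1800.00)(70.00) = 827400.00 mm³
ΣAȲ = (2520.00)(9.00) + (7500.00)(143.00) + (1800.00)(278.00) = 1595580.00 mm³
X̄ = 827400.00 / 11820.00 = 70.00 mm
Ȳ = 1595580.00 / 11820.00 = 134.99 mm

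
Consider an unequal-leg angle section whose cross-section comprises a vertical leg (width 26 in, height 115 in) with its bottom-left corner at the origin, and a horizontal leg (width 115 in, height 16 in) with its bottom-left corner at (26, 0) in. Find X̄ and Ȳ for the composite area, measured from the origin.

vertical leg: A = 26 × 115 = 2990.00, centroid at (13.00, 57.50).
horizontal leg: A = 115 × 16 = 1840.00, centroid at (83.50, 8.00).
ΣA = 4830.00 in², ΣAX̄ = 192510.00 in³, ΣAȲ = 186645.00 in³.
X̄ = 192510.00/4830.00 = 39.86 in; Ȳ = 186645.00/4830.00 = 38.64 in.

X̄ = 39.86 in, Ȳ = 38.64 in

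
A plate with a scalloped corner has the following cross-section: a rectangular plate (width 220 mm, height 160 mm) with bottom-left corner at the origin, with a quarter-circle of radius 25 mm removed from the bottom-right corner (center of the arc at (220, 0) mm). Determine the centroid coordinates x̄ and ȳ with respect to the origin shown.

x̄ = 108.59 mm, ȳ = 80.98 mm

Part | A | x̄ᵢ | ȳᵢ | A·x̄ᵢ | A·ȳᵢ
plate | 35200.00 | 110.00 | 80.00 | 3872000.00 | 2816000.00
removed quarter-circle | -490.87 | 209.39 | 10.61 | -102783.91 | -5208.33
Σ | 34709.13 |  |  | 3769216.09 | 2810791.67
x̄ = 3769216.09 / 34709.13 = 108.59 mm
ȳ = 2810791.67 / 34709.13 = 80.98 mm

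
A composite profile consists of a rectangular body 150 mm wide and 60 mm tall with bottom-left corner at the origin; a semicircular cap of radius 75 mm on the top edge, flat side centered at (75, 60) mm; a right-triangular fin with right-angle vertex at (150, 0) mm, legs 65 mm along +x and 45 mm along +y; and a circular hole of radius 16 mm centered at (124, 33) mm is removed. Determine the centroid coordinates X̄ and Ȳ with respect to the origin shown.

X̄ = 80.51 mm, Ȳ = 58.22 mm

Part | A | x̄ᵢ | ȳᵢ | A·x̄ᵢ | A·ȳᵢ
rectangular body | 9000.00 | 75.00 | 30.00 | 675000.00 | 270000.00
semicircular top | 8835.73 | 75.00 | 91.83 | 662679.70 | 811393.76
triangular fin | 1462.50 | 171.67 | 15.00 | 251062.50 | 21937.50
hole | -804.25 | 124.00 | 33.00 | -99726.72 | -26540.17
Σ | 18493.98 |  |  | 1489015.48 | 1076791.09
X̄ = 1489015.48 / 18493.98 = 80.51 mm
Ȳ = 1076791.09 / 18493.98 = 58.22 mm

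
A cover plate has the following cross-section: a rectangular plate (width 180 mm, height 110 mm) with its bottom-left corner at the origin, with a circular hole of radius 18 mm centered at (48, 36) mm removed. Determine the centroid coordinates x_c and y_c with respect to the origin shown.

plate: A = 180 × 110 = 19800.00, centroid at (90.00, 55.00).
hole: A = −π·18² = -1017.88, centroid at (48.00, 36.00).
ΣA = 18782.12 mm², ΣAx_c = 1733141.95 mm³, ΣAy_c = 1052356.46 mm³.
x_c = 1733141.95/18782.12 = 92.28 mm; y_c = 1052356.46/18782.12 = 56.03 mm.

x_c = 92.28 mm, y_c = 56.03 mm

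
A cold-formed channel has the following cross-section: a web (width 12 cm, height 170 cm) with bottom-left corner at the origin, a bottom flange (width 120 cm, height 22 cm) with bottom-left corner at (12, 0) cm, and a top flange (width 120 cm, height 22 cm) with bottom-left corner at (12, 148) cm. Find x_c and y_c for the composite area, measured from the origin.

web: A = 12 × 170 = 2040.00, centroid at (6.00, 85.00).
bottom flange: A = 120 × 22 = 2640.00, centroid at (72.00, 11.00).
top flange: A = 120 × 22 = 2640.00, centroid at (72.00, 159.00).
ΣA = 7320.00 cm², ΣAx_c = 392400.00 cm³, ΣAy_c = 622200.00 cm³.
x_c = 392400.00/7320.00 = 53.61 cm; y_c = 622200.00/7320.00 = 85.00 cm.

x_c = 53.61 cm, y_c = 85.00 cm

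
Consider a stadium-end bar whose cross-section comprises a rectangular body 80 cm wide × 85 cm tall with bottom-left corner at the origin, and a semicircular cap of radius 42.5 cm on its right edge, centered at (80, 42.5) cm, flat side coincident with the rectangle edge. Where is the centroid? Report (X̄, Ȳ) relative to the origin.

X̄ = 57.09 cm, Ȳ = 42.50 cm

rectangular body: A = 80 × 85 = 6800.00, centroid at (40.00, 42.50).
semicircular end: A = ½π·42.5² = 2837.25, centroid at (98.04, 42.50).
ΣA = 9637.25 cm²
ΣAX̄ = (6800.00)(40.00) + (2837.25)(98.04) = 550157.15 cm³
ΣAȲ = (6800.00)(42.50) + (2837.25)(42.50) = 409583.16 cm³
X̄ = 550157.15 / 9637.25 = 57.09 cm
Ȳ = 409583.16 / 9637.25 = 42.50 cm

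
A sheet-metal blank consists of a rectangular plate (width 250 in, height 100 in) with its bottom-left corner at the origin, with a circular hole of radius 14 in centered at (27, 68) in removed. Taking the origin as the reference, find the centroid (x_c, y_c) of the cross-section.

x_c = 127.47 in, y_c = 49.55 in

plate: A = 250 × 100 = 25000.00, centroid at (125.00, 50.00).
hole: A = −π·14² = -615.75, centroid at (27.00, 68.00).
ΣA = 24384.25 in², ΣAx_c = 3108374.69 in³, ΣAy_c = 1208128.85 in³.
x_c = 3108374.69/24384.25 = 127.47 in; y_c = 1208128.85/24384.25 = 49.55 in.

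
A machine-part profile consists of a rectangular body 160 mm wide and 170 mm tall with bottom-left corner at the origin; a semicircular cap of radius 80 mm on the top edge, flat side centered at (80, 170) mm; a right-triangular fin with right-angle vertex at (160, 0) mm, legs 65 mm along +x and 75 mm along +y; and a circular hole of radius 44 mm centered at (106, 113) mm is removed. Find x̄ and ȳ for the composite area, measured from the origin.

rectangular body: A = 160 × 170 = 27200.00, centroid at (80.00, 85.00).
semicircular top: A = ½π·80² = 10053.10, centroid at (80.00, 203.95).
triangular fin: A = ½·65·75 = 2437.50, centroid at (181.67, 25.00).
hole: A = −π·44² = -6082.12, centroid at (106.00, 113.00).
ΣA = 33608.47 mm²
ΣAx̄ = (27200.00)(80.00) + (10053.10)(80.00) + (2437.50)(181.67) + (-6082.12)(106.00) = 2778355.14 mm³
ΣAȳ = (27200.00)(85.00) + (10053.10)(203.95) + (2437.50)(25.00) + (-6082.12)(113.00) = 3736017.30 mm³
x̄ = 2778355.14 / 33608.47 = 82.67 mm
ȳ = 3736017.30 / 33608.47 = 111.16 mm

x̄ = 82.67 mm, ȳ = 111.16 mm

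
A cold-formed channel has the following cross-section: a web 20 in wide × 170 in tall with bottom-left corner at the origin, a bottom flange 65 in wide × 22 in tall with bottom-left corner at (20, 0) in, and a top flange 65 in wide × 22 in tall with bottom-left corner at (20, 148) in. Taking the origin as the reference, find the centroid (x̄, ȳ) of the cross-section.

x̄ = 29.42 in, ȳ = 85.00 in

web: A = 20 × 170 = 3400.00, centroid at (10.00, 85.00).
bottom flange: A = 65 × 22 = 1430.00, centroid at (52.50, 11.00).
top flange: A = 65 × 22 = 1430.00, centroid at (52.50, 159.00).
ΣA = 6260.00 in², ΣAx̄ = 184150.00 in³, ΣAȳ = 532100.00 in³.
x̄ = 184150.00/6260.00 = 29.42 in; ȳ = 532100.00/6260.00 = 85.00 in.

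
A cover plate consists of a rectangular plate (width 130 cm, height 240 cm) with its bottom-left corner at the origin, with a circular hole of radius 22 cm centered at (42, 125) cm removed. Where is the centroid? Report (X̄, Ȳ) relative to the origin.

Part | A | x̄ᵢ | ȳᵢ | A·x̄ᵢ | A·ȳᵢ
plate | 31200.00 | 65.00 | 120.00 | 2028000.00 | 3744000.00
hole | -1520.53 | 42.00 | 125.00 | -63862.30 | -190066.36
Σ | 29679.47 |  |  | 1964137.70 | 3553933.64
X̄ = 1964137.70 / 29679.47 = 66.18 cm
Ȳ = 3553933.64 / 29679.47 = 119.74 cm

X̄ = 66.18 cm, Ȳ = 119.74 cm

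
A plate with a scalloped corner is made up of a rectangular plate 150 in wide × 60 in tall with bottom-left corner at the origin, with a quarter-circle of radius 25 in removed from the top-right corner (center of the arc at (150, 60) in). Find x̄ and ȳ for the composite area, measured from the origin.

Part | A | x̄ᵢ | ȳᵢ | A·x̄ᵢ | A·ȳᵢ
plate | 9000.00 | 75.00 | 30.00 | 675000.00 | 270000.00
removed quarter-circle | -490.87 | 139.39 | 49.39 | -68422.74 | -24244.10
Σ | 8509.13 |  |  | 606577.26 | 245755.90
x̄ = 606577.26 / 8509.13 = 71.29 in
ȳ = 245755.90 / 8509.13 = 28.88 in

x̄ = 71.29 in, ȳ = 28.88 in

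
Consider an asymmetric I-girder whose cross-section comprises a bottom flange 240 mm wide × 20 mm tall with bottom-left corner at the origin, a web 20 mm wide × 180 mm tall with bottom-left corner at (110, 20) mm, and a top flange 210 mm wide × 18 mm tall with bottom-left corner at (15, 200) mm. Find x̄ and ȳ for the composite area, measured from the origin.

bottom flange: A = 240 × 20 = 4800.00, centroid at (120.00, 10.00).
web: A = 20 × 180 = 3600.00, centroid at (120.00, 110.00).
top flange: A = 210 × 18 = 3780.00, centroid at (120.00, 209.00).
ΣA = 12180.00 mm²
ΣAx̄ = (4800.00)(120.00) + (3600.00)(120.00) + (3780.00)(120.00) = 1461600.00 mm³
ΣAȳ = (4800.00)(10.00) + (3600.00)(110.00) + (3780.00)(209.00) = 1234020.00 mm³
x̄ = 1461600.00 / 12180.00 = 120.00 mm
ȳ = 1234020.00 / 12180.00 = 101.32 mm

x̄ = 120.00 mm, ȳ = 101.32 mm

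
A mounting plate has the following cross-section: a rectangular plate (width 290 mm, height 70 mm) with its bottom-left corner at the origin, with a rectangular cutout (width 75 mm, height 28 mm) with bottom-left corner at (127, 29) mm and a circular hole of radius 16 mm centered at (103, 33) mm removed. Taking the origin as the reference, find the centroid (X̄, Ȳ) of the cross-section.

plate: A = 290 × 70 = 20300.00, centroid at (145.00, 35.00).
hole 1: A = −(75 × 28) = -2100.00, centroid at (164.50, 43.00).
hole 2: A = −π·16² = -804.25, centroid at (103.00, 33.00).
ΣA = 17395.75 mm²
ΣAX̄ = (20300.00)(145.00) + (-2100.00)(164.50) + (-804.25)(103.00) = 2515212.48 mm³
ΣAȲ = (20300.00)(35.00) + (-2100.00)(43.00) + (-804.25)(33.00) = 593659.83 mm³
X̄ = 2515212.48 / 17395.75 = 144.59 mm
Ȳ = 593659.83 / 17395.75 = 34.13 mm

X̄ = 144.59 mm, Ȳ = 34.13 mm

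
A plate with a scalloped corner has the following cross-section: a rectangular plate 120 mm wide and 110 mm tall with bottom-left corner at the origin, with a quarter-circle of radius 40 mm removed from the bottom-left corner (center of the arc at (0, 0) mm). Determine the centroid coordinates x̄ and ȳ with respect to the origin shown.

plate: A = 120 × 110 = 13200.00, centroid at (60.00, 55.00).
removed quarter-circle: A = −¼π·40² = -1256.64, centroid at (16.98, 16.98).
ΣA = 11943.36 mm²
ΣAx̄ = (13200.00)(60.00) + (-1256.64)(16.98) = 770666.67 mm³
ΣAȳ = (13200.00)(55.00) + (-1256.64)(16.98) = 704666.67 mm³
x̄ = 770666.67 / 11943.36 = 64.53 mm
ȳ = 704666.67 / 11943.36 = 59.00 mm

x̄ = 64.53 mm, ȳ = 59.00 mm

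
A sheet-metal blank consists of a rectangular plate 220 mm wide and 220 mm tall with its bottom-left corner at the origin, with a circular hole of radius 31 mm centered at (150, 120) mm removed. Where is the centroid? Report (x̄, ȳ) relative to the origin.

Part | A | x̄ᵢ | ȳᵢ | A·x̄ᵢ | A·ȳᵢ
plate | 48400.00 | 110.00 | 110.00 | 5324000.00 | 5324000.00
hole | -3019.07 | 150.00 | 120.00 | -452860.58 | -362288.46
Σ | 45380.93 |  |  | 4871139.42 | 4961711.54
x̄ = 4871139.42 / 45380.93 = 107.34 mm
ȳ = 4961711.54 / 45380.93 = 109.33 mm

x̄ = 107.34 mm, ȳ = 109.33 mm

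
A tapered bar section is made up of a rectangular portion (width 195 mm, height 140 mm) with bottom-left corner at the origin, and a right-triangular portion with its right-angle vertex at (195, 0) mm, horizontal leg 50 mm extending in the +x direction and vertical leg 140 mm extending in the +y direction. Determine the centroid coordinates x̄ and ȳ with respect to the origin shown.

x̄ = 110.47 mm, ȳ = 67.35 mm

Part | A | x̄ᵢ | ȳᵢ | A·x̄ᵢ | A·ȳᵢ
rectangular portion | 27300.00 | 97.50 | 70.00 | 2661750.00 | 1911000.00
triangular portion | 3500.00 | 211.67 | 46.67 | 740833.33 | 163333.33
Σ | 30800.00 |  |  | 3402583.33 | 2074333.33
x̄ = 3402583.33 / 30800.00 = 110.47 mm
ȳ = 2074333.33 / 30800.00 = 67.35 mm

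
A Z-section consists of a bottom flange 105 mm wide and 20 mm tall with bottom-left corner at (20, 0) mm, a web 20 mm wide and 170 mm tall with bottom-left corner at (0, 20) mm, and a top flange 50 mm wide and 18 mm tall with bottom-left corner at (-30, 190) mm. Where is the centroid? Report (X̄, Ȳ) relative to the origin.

bottom flange: A = 105 × 20 = 2100.00, centroid at (72.50, 10.00).
web: A = 20 × 170 = 3400.00, centroid at (10.00, 105.00).
top flange: A = 50 × 18 = 900.00, centroid at (-5.00, 199.00).
ΣA = 6400.00 mm²
ΣAX̄ = (2100.00)(72.50) + (3400.00)(10.00) + (900.00)(-5.00) = 181750.00 mm³
ΣAȲ = (2100.00)(10.00) + (3400.00)(105.00) + (900.00)(199.00) = 557100.00 mm³
X̄ = 181750.00 / 6400.00 = 28.40 mm
Ȳ = 557100.00 / 6400.00 = 87.05 mm

X̄ = 28.40 mm, Ȳ = 87.05 mm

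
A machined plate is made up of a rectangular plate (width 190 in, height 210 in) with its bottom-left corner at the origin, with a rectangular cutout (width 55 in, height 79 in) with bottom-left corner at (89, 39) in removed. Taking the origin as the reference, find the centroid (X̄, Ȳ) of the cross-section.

plate: A = 190 × 210 = 39900.00, centroid at (95.00, 105.00).
hole: A = −(55 × 79) = -4345.00, centroid at (116.50, 78.50).
ΣA = 35555.00 in², ΣAX̄ = 3284307.50 in³, ΣAȲ = 3848417.50 in³.
X̄ = 3284307.50/35555.00 = 92.37 in; Ȳ = 3848417.50/35555.00 = 108.24 in.

X̄ = 92.37 in, Ȳ = 108.24 in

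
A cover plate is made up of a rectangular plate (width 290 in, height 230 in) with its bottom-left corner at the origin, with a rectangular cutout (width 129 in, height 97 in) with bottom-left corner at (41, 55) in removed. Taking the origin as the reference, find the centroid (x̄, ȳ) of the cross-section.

x̄ = 154.12 in, ȳ = 117.66 in

plate: A = 290 × 230 = 66700.00, centroid at (145.00, 115.00).
hole: A = −(129 × 97) = -12513.00, centroid at (105.50, 103.50).
ΣA = 54187.00 in²
ΣAx̄ = (66700.00)(145.00) + (-12513.00)(105.50) = 8351378.50 in³
ΣAȳ = (66700.00)(115.00) + (-12513.00)(103.50) = 6375404.50 in³
x̄ = 8351378.50 / 54187.00 = 154.12 in
ȳ = 6375404.50 / 54187.00 = 117.66 in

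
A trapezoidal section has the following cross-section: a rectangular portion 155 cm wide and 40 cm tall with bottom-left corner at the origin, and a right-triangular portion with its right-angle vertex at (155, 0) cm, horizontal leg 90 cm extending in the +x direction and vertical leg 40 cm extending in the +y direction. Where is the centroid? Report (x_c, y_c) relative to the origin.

x_c = 101.69 cm, y_c = 18.50 cm

rectangular portion: A = 155 × 40 = 6200.00, centroid at (77.50, 20.00).
triangular portion: A = ½·90·40 = 1800.00, centroid at (185.00, 13.33).
ΣA = 8000.00 cm², ΣAx_c = 813500.00 cm³, ΣAy_c = 148000.00 cm³.
x_c = 813500.00/8000.00 = 101.69 cm; y_c = 148000.00/8000.00 = 18.50 cm.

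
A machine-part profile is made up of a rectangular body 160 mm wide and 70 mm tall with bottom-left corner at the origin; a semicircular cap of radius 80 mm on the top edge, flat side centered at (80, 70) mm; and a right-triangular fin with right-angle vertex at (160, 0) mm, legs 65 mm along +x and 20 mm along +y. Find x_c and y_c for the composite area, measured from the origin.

rectangular body: A = 160 × 70 = 11200.00, centroid at (80.00, 35.00).
semicircular top: A = ½π·80² = 10053.10, centroid at (80.00, 103.95).
triangular fin: A = ½·65·20 = 650.00, centroid at (181.67, 6.67).
ΣA = 21903.10 mm²
ΣAx_c = (11200.00)(80.00) + (10053.10)(80.00) + (650.00)(181.67) = 1818331.05 mm³
ΣAy_c = (11200.00)(35.00) + (10053.10)(103.95) + (650.00)(6.67) = 1441383.42 mm³
x_c = 1818331.05 / 21903.10 = 83.02 mm
y_c = 1441383.42 / 21903.10 = 65.81 mm

x_c = 83.02 mm, y_c = 65.81 mm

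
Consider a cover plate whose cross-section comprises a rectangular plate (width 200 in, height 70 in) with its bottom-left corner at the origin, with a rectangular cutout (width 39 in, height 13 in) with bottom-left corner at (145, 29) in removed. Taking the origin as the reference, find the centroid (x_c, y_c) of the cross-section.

x_c = 97.58 in, y_c = 34.98 in

plate: A = 200 × 70 = 14000.00, centroid at (100.00, 35.00).
hole: A = −(39 × 13) = -507.00, centroid at (164.50, 35.50).
ΣA = 13493.00 in²
ΣAx_c = (14000.00)(100.00) + (-507.00)(164.50) = 1316598.50 in³
ΣAy_c = (14000.00)(35.00) + (-507.00)(35.50) = 472001.50 in³
x_c = 1316598.50 / 13493.00 = 97.58 in
y_c = 472001.50 / 13493.00 = 34.98 in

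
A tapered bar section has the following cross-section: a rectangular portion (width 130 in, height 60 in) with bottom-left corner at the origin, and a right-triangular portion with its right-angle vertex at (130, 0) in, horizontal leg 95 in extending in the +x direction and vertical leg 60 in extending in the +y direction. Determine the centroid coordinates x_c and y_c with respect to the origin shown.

Part | A | x̄ᵢ | ȳᵢ | A·x̄ᵢ | A·ȳᵢ
rectangular portion | 7800.00 | 65.00 | 30.00 | 507000.00 | 234000.00
triangular portion | 2850.00 | 161.67 | 20.00 | 460750.00 | 57000.00
Σ | 10650.00 |  |  | 967750.00 | 291000.00
x_c = 967750.00 / 10650.00 = 90.87 in
y_c = 291000.00 / 10650.00 = 27.32 in

x_c = 90.87 in, y_c = 27.32 in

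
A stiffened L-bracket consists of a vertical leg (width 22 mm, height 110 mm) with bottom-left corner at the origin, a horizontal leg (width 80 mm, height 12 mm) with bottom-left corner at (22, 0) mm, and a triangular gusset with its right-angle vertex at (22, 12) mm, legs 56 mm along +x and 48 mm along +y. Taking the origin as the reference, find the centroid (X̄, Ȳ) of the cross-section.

vertical leg: A = 22 × 110 = 2420.00, centroid at (11.00, 55.00).
horizontal leg: A = 80 × 12 = 960.00, centroid at (62.00, 6.00).
gusset: A = ½·56·48 = 1344.00, centroid at (40.67, 28.00).
ΣA = 4724.00 mm²
ΣAX̄ = (2420.00)(11.00) + (960.00)(62.00) + (1344.00)(40.67) = 140796.00 mm³
ΣAȲ = (2420.00)(55.00) + (960.00)(6.00) + (1344.00)(28.00) = 176492.00 mm³
X̄ = 140796.00 / 4724.00 = 29.80 mm
Ȳ = 176492.00 / 4724.00 = 37.36 mm

X̄ = 29.80 mm, Ȳ = 37.36 mm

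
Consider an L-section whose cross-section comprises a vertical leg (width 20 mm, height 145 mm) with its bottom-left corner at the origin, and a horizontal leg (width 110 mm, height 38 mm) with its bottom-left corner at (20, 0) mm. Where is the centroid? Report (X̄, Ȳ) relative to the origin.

X̄ = 48.38 mm, Ȳ = 40.91 mm

vertical leg: A = 20 × 145 = 2900.00, centroid at (10.00, 72.50).
horizontal leg: A = 110 × 38 = 4180.00, centroid at (75.00, 19.00).
ΣA = 7080.00 mm², ΣAX̄ = 342500.00 mm³, ΣAȲ = 289670.00 mm³.
X̄ = 342500.00/7080.00 = 48.38 mm; Ȳ = 289670.00/7080.00 = 40.91 mm.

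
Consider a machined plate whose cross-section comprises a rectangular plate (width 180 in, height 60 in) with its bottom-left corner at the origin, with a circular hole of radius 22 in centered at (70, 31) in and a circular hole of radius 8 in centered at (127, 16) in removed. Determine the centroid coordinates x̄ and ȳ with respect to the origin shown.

x̄ = 92.53 in, ȳ = 30.14 in

plate: A = 180 × 60 = 10800.00, centroid at (90.00, 30.00).
hole 1: A = −π·22² = -1520.53, centroid at (70.00, 31.00).
hole 2: A = −π·8² = -201.06, centroid at (127.00, 16.00).
ΣA = 9078.41 in², ΣAx̄ = 840027.98 in³, ΣAȳ = 273646.55 in³.
x̄ = 840027.98/9078.41 = 92.53 in; ȳ = 273646.55/9078.41 = 30.14 in.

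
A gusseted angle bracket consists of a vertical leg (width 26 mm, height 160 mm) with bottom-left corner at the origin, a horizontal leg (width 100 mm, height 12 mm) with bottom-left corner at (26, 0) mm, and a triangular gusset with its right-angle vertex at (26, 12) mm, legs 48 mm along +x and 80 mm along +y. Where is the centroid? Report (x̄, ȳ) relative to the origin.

Part | A | x̄ᵢ | ȳᵢ | A·x̄ᵢ | A·ȳᵢ
vertical leg | 4160.00 | 13.00 | 80.00 | 54080.00 | 332800.00
horizontal leg | 1200.00 | 76.00 | 6.00 | 91200.00 | 7200.00
gusset | 1920.00 | 42.00 | 38.67 | 80640.00 | 74240.00
Σ | 7280.00 |  |  | 225920.00 | 414240.00
x̄ = 225920.00 / 7280.00 = 31.03 mm
ȳ = 414240.00 / 7280.00 = 56.90 mm

x̄ = 31.03 mm, ȳ = 56.90 mm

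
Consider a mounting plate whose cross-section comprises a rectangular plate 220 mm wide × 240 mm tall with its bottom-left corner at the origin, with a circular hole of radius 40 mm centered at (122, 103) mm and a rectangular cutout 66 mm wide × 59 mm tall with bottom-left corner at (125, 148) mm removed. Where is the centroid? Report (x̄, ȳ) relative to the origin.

Part | A | x̄ᵢ | ȳᵢ | A·x̄ᵢ | A·ȳᵢ
plate | 52800.00 | 110.00 | 120.00 | 5808000.00 | 6336000.00
hole 1 | -5026.55 | 122.00 | 103.00 | -613238.89 | -517734.47
hole 2 | -3894.00 | 158.00 | 177.50 | -615252.00 | -691185.00
Σ | 43879.45 |  |  | 4579509.11 | 5127080.53
x̄ = 4579509.11 / 43879.45 = 104.37 mm
ȳ = 5127080.53 / 43879.45 = 116.84 mm

x̄ = 104.37 mm, ȳ = 116.84 mm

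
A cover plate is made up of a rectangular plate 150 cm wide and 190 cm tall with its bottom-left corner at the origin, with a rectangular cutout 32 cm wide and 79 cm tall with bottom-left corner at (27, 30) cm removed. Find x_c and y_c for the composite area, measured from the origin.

x_c = 78.11 cm, y_c = 97.48 cm

Part | A | x̄ᵢ | ȳᵢ | A·x̄ᵢ | A·ȳᵢ
plate | 28500.00 | 75.00 | 95.00 | 2137500.00 | 2707500.00
hole | -2528.00 | 43.00 | 69.50 | -108704.00 | -175696.00
Σ | 25972.00 |  |  | 2028796.00 | 2531804.00
x_c = 2028796.00 / 25972.00 = 78.11 cm
y_c = 2531804.00 / 25972.00 = 97.48 cm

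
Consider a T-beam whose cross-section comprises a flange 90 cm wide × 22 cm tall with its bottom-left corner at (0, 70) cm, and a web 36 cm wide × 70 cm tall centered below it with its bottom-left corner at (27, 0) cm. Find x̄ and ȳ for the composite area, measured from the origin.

web: A = 36 × 70 = 2520.00, centroid at (45.00, 35.00).
flange: A = 90 × 22 = 1980.00, centroid at (45.00, 81.00).
ΣA = 4500.00 cm²
ΣAx̄ = (2520.00)(45.00) + (1980.00)(45.00) = 202500.00 cm³
ΣAȳ = (2520.00)(35.00) + (1980.00)(81.00) = 248580.00 cm³
x̄ = 202500.00 / 4500.00 = 45.00 cm
ȳ = 248580.00 / 4500.00 = 55.24 cm

x̄ = 45.00 cm, ȳ = 55.24 cm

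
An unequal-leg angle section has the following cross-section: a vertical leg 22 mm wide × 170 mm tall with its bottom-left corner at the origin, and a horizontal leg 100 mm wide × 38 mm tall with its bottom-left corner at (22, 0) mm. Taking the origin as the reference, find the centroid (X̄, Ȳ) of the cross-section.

X̄ = 41.74 mm, Ȳ = 51.74 mm

vertical leg: A = 22 × 170 = 3740.00, centroid at (11.00, 85.00).
horizontal leg: A = 100 × 38 = 3800.00, centroid at (72.00, 19.00).
ΣA = 7540.00 mm²
ΣAX̄ = (3740.00)(11.00) + (3800.00)(72.00) = 314740.00 mm³
ΣAȲ = (3740.00)(85.00) + (3800.00)(19.00) = 390100.00 mm³
X̄ = 314740.00 / 7540.00 = 41.74 mm
Ȳ = 390100.00 / 7540.00 = 51.74 mm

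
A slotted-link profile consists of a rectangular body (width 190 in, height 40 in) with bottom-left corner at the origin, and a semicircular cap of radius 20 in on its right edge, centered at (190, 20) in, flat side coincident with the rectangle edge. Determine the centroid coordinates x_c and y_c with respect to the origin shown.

x_c = 102.90 in, y_c = 20.00 in

Part | A | x̄ᵢ | ȳᵢ | A·x̄ᵢ | A·ȳᵢ
rectangular body | 7600.00 | 95.00 | 20.00 | 722000.00 | 152000.00
semicircular end | 628.32 | 198.49 | 20.00 | 124713.85 | 12566.37
Σ | 8228.32 |  |  | 846713.85 | 164566.37
x_c = 846713.85 / 8228.32 = 102.90 in
y_c = 164566.37 / 8228.32 = 20.00 in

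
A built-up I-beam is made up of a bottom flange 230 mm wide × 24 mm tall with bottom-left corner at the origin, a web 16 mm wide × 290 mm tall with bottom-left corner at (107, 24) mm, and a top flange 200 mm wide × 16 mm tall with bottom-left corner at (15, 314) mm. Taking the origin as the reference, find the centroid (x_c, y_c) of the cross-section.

bottom flange: A = 230 × 24 = 5520.00, centroid at (115.00, 12.00).
web: A = 16 × 290 = 4640.00, centroid at (115.00, 169.00).
top flange: A = 200 × 16 = 3200.00, centroid at (115.00, 322.00).
ΣA = 13360.00 mm², ΣAx_c = 1536400.00 mm³, ΣAy_c = 1880800.00 mm³.
x_c = 1536400.00/13360.00 = 115.00 mm; y_c = 1880800.00/13360.00 = 140.78 mm.

x_c = 115.00 mm, y_c = 140.78 mm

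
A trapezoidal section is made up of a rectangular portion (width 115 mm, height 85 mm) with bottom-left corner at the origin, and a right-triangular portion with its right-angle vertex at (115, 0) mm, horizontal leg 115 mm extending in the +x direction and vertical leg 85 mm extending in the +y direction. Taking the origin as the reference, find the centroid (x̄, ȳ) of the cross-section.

x̄ = 89.44 mm, ȳ = 37.78 mm

Part | A | x̄ᵢ | ȳᵢ | A·x̄ᵢ | A·ȳᵢ
rectangular portion | 9775.00 | 57.50 | 42.50 | 562062.50 | 415437.50
triangular portion | 4887.50 | 153.33 | 28.33 | 749416.67 | 138479.17
Σ | 14662.50 |  |  | 1311479.17 | 553916.67
x̄ = 1311479.17 / 14662.50 = 89.44 mm
ȳ = 553916.67 / 14662.50 = 37.78 mm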